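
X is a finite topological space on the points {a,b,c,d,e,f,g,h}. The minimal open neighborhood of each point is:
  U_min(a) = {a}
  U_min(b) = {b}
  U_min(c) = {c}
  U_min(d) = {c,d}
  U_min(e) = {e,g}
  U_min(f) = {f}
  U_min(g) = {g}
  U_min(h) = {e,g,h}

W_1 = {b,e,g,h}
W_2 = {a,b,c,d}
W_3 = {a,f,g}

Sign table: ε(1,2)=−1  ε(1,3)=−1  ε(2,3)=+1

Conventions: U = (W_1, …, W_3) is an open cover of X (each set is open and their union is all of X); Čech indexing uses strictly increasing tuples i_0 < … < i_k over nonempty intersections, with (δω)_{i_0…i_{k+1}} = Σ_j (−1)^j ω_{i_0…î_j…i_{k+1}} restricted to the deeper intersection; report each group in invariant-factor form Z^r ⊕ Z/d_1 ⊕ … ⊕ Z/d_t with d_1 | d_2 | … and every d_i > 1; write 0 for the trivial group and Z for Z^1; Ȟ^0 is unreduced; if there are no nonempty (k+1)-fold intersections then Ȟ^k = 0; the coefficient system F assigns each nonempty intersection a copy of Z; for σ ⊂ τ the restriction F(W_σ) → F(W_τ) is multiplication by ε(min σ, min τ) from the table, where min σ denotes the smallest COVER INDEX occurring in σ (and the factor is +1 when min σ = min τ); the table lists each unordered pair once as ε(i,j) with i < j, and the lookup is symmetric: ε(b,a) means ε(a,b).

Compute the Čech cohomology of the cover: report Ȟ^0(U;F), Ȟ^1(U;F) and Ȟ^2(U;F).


intersection data:
  W12={b} W13={g} W23={a}
C dims 3,3; δ0: rk 2, SNF 1^2
Ȟ^0 = (3 − 2) − 0 = 1, so Ȟ^0 ≅ Z
Ȟ^1 = (3 − 0) − 2 = 1, so Ȟ^1 ≅ Z
Ȟ^2 = (0 − 0) − 0 = 0, so Ȟ^2 ≅ 0

Ȟ^0 ≅ Z,  Ȟ^1 ≅ Z,  Ȟ^2 ≅ 0


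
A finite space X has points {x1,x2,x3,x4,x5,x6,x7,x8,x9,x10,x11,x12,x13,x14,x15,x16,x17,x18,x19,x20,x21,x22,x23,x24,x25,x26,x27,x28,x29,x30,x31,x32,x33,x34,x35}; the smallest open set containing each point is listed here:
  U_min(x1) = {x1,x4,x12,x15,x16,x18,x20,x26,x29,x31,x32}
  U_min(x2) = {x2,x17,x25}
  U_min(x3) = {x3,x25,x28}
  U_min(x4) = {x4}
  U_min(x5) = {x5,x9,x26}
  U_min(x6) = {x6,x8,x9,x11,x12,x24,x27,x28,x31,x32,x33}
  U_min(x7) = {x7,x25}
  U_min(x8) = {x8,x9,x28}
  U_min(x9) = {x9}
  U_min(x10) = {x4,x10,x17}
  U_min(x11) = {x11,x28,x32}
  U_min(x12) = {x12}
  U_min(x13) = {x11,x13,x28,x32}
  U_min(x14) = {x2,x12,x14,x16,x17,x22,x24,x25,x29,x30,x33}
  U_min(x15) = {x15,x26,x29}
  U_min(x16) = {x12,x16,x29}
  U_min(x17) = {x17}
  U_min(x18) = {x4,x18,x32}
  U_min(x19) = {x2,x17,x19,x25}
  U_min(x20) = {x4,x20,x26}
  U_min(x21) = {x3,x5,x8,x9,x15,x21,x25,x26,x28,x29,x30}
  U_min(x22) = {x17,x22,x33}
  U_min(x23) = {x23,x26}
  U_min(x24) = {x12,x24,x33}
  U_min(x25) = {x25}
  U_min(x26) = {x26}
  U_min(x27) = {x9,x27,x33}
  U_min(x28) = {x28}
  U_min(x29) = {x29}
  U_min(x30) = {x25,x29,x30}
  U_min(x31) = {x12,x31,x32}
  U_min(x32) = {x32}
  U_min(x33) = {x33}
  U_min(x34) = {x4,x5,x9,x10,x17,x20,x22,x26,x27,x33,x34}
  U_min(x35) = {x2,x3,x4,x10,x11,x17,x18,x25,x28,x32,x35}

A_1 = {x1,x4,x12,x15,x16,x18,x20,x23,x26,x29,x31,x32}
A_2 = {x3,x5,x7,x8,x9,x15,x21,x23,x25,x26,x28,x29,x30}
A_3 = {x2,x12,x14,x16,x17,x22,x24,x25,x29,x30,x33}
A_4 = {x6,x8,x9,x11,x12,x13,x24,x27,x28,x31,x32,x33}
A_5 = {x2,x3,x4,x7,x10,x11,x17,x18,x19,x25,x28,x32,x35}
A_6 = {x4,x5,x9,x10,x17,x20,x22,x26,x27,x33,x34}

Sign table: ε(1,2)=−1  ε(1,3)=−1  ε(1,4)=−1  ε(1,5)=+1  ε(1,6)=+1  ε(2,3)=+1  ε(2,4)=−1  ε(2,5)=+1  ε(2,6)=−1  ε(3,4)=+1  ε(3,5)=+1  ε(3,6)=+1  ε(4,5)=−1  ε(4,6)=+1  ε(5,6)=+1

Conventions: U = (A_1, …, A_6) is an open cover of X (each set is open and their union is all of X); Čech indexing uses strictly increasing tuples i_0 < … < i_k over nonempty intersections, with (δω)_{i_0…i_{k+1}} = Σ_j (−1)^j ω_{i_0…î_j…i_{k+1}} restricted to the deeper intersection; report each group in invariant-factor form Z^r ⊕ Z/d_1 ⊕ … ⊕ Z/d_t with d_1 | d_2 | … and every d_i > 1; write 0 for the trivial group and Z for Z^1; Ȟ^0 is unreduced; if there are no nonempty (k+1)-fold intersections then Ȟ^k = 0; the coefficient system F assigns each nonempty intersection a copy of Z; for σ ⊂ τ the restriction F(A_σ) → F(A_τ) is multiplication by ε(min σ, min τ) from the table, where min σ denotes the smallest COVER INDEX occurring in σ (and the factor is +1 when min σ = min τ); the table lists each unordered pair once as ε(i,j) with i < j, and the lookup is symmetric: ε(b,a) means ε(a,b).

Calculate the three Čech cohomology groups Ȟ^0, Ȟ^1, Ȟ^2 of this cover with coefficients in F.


Ȟ^0 = 0; Ȟ^1 = Z/2; Ȟ^2 = Z

nonempty overlaps:
  A12={x15,x23,x26,x29} A13={x12,x16,x29} A14={x12,x31,x32} A15={x4,x18,x32} A16={x4,x20,x26} A23={x25,x29,x30} A24={x8,x9,x28} A25={x3,x7,x25,x28} A26={x5,x9,x26} A34={x12,x24,x33} A35={x2,x17,x25} A36={x17,x22,x33} A45={x11,x28,x32} A46={x9,x27,x33} A56={x4,x10,x17}
  A123={x29} A126={x26} A134={x12} A145={x32} A156={x4} A235={x25} A245={x28} A246={x9} A346={x33} A356={x17}
C dims 6,15,10; δ0: rk 6, SNF 1^5·2; δ1: rk 9, SNF 1^9
degree 0: 6−6−0 = 0 → Ȟ^0 ≅ 0
degree 1: 15−9−6 = 0 plus torsion [2] → Ȟ^1 ≅ Z/2
degree 2: 10−0−9 = 1 → Ȟ^2 ≅ Z


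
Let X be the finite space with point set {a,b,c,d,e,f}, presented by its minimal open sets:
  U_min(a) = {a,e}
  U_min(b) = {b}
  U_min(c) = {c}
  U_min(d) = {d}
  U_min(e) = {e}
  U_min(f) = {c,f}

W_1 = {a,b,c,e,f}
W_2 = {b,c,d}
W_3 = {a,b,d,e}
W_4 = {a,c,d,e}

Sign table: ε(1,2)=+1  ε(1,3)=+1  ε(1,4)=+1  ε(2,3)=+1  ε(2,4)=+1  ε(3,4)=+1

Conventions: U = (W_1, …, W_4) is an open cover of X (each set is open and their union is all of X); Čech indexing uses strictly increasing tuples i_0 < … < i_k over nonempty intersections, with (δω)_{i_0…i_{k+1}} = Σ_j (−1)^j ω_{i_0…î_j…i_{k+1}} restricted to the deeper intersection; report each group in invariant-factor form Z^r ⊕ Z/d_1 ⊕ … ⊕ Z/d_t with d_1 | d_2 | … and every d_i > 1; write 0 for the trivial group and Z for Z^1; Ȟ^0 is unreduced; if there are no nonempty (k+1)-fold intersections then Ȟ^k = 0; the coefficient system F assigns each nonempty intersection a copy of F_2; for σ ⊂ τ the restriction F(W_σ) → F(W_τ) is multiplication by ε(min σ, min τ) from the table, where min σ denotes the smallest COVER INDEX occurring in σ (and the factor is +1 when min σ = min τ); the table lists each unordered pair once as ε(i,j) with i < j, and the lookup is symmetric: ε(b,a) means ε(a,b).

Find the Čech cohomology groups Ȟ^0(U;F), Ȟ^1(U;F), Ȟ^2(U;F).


cover nerve:
  W12={b,c} W13={a,b,e} W14={a,c,e} W23={b,d} W24={c,d} W34={a,d,e}
  W123={b} W124={c} W134={a,e} W234={d}
C dims 4,6,4; δ0: rk_F2 3; δ1: rk_F2 3
Ȟ^0: (4−3)−0=1 ⇒ Z/2
Ȟ^1: (6−3)−3=0 ⇒ 0
Ȟ^2: (4−0)−3=1 ⇒ Z/2

Ȟ^0(U;F) ≅ Z/2, Ȟ^1(U;F) ≅ 0, Ȟ^2(U;F) ≅ Z/2


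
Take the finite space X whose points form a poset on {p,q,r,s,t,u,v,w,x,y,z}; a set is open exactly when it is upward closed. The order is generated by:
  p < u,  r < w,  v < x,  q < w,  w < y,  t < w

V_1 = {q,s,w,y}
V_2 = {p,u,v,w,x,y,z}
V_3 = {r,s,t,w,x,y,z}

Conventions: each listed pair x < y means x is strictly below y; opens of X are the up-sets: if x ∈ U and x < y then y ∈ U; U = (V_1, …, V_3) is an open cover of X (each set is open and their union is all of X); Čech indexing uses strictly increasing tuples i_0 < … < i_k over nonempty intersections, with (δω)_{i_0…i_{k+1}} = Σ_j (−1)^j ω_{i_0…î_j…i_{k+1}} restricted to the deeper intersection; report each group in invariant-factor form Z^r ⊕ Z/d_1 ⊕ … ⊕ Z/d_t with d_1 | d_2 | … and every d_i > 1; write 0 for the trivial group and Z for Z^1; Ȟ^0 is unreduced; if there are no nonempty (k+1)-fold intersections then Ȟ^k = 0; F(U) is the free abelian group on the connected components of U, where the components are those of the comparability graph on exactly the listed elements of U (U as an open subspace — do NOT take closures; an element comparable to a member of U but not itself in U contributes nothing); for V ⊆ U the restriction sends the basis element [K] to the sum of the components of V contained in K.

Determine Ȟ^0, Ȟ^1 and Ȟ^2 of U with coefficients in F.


cover nerve:
  V12={w,y} V13={s,w,y} V23={w,x,y,z}
  V123={w,y}
components per intersection:
  V1: {q,w,y} {s}
  V2: {p,u} {v,x} {w,y} {z}
  V3: {r,t,w,y} {s} {x} {z}
  V12: {w,y}
  V13: {s} {w,y}
  V23: {w,y} {x} {z}
  V123: {w,y}
C dims 10,6,1; δ0: rk 5, SNF 1^5; δ1: rk 1, SNF 1^1
Ȟ^0: (10−5)−0=5 ⇒ Z^5
Ȟ^1: (6−1)−5=0 ⇒ 0
Ȟ^2: (1−0)−1=0 ⇒ 0

Ȟ^0 ≅ Z^5, Ȟ^1 ≅ 0, Ȟ^2 ≅ 0


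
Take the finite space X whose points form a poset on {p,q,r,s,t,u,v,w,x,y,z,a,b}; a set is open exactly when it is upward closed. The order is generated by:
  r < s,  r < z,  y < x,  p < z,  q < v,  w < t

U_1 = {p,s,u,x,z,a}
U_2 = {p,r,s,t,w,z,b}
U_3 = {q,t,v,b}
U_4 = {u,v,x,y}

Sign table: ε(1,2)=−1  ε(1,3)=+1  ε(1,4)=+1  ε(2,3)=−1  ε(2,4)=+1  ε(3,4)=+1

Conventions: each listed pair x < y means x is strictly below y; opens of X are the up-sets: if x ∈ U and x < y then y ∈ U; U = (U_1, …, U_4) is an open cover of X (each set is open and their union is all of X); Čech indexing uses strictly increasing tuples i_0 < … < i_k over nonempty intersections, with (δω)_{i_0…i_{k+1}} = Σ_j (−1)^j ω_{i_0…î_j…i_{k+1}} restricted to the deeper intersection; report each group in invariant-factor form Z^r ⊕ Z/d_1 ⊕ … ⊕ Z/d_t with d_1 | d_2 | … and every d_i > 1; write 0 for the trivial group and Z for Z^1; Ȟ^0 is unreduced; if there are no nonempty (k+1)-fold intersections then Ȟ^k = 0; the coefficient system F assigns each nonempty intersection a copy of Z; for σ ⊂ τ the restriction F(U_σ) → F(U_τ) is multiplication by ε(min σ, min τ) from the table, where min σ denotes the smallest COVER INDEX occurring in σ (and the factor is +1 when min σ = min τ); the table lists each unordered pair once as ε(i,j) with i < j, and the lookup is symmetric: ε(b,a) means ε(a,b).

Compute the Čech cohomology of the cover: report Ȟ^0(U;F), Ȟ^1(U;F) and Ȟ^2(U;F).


Ȟ^0 = Z, Ȟ^1 = Z, Ȟ^2 = 0

nerve simplices:
  U12={p,s,z} U14={u,x} U23={t,b} U34={v}
C dims 4,4; δ0: rk 3, SNF 1^3
degree 0: 4−3−0 = 1 → Ȟ^0 ≅ Z
degree 1: 4−0−3 = 1 → Ȟ^1 ≅ Z
degree 2: 0−0−0 = 0 → Ȟ^2 ≅ 0


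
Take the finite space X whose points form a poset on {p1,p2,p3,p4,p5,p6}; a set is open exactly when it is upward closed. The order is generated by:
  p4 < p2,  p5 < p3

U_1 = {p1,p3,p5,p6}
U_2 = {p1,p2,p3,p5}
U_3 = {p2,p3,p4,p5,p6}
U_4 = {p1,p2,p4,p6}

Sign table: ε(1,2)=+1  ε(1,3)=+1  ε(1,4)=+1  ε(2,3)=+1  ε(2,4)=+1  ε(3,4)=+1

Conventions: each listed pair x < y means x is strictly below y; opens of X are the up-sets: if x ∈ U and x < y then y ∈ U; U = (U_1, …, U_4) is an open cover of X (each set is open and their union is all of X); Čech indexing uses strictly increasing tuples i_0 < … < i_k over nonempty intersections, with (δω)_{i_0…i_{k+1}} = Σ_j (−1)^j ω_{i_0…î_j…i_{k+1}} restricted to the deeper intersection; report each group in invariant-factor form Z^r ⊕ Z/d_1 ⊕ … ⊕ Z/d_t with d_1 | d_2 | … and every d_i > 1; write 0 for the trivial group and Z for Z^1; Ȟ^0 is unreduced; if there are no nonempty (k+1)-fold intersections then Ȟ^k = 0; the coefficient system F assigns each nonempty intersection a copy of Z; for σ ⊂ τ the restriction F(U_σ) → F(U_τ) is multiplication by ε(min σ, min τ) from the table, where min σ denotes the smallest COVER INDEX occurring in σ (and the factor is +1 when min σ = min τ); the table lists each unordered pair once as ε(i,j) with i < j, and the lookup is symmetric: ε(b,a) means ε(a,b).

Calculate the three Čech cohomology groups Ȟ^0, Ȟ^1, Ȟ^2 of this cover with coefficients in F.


intersection data:
  U12={p1,p3,p5} U13={p3,p5,p6} U14={p1,p6} U23={p2,p3,p5} U24={p1,p2} U34={p2,p4,p6}
  U123={p3,p5} U124={p1} U134={p6} U234={p2}
C dims 4,6,4; δ0: rk 3, SNF 1^3; δ1: rk 3, SNF 1^3
Ȟ^0 = (4 − 3) − 0 = 1, so Ȟ^0 ≅ Z
Ȟ^1 = (6 − 3) − 3 = 0, so Ȟ^1 ≅ 0
Ȟ^2 = (4 − 0) − 3 = 1, so Ȟ^2 ≅ Z

Ȟ^0 ≅ Z; Ȟ^1 ≅ 0; Ȟ^2 ≅ Z


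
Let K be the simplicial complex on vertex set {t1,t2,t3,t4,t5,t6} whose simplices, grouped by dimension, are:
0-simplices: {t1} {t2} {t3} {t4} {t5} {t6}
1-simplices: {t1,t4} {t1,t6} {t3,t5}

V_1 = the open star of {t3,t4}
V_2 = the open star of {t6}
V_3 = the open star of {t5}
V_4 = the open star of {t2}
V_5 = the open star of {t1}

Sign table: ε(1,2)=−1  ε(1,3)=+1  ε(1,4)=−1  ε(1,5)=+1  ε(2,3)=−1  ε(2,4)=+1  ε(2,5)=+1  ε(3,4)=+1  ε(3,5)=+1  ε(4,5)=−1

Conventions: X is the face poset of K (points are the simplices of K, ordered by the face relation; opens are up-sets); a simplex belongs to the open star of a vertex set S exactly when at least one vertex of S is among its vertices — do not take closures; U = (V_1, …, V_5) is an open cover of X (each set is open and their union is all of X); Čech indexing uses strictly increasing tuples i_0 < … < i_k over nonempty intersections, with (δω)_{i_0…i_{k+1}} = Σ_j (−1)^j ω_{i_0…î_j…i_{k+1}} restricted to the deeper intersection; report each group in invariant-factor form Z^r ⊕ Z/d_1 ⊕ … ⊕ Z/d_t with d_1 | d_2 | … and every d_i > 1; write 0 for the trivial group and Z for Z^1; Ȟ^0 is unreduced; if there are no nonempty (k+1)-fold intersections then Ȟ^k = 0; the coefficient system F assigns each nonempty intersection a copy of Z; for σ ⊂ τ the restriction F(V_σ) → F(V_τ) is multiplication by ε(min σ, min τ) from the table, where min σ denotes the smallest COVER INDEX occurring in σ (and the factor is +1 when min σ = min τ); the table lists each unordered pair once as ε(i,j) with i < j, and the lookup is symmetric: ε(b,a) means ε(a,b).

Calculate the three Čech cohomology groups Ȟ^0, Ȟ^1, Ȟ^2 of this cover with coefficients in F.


nonempty intersections:
  V1={{t3},{t4},{t1,t4},{t3,t5}} V2={{t6},{t1,t6}} V3={{t5},{t3,t5}} V4={{t2}} V5={{t1},{t1,t4},{t1,t6}}
  V13={{t3,t5}} V15={{t1,t4}} V25={{t1,t6}}
C dims 5,3; δ0: rk 3, SNF 1^3
Ȟ^0: (5−3)−0=2 ⇒ Z^2
Ȟ^1: (3−0)−3=0 ⇒ 0
Ȟ^2: (0−0)−0=0 ⇒ 0

Ȟ^0(U;F) ≅ Z^2; Ȟ^1(U;F) ≅ 0; Ȟ^2(U;F) ≅ 0


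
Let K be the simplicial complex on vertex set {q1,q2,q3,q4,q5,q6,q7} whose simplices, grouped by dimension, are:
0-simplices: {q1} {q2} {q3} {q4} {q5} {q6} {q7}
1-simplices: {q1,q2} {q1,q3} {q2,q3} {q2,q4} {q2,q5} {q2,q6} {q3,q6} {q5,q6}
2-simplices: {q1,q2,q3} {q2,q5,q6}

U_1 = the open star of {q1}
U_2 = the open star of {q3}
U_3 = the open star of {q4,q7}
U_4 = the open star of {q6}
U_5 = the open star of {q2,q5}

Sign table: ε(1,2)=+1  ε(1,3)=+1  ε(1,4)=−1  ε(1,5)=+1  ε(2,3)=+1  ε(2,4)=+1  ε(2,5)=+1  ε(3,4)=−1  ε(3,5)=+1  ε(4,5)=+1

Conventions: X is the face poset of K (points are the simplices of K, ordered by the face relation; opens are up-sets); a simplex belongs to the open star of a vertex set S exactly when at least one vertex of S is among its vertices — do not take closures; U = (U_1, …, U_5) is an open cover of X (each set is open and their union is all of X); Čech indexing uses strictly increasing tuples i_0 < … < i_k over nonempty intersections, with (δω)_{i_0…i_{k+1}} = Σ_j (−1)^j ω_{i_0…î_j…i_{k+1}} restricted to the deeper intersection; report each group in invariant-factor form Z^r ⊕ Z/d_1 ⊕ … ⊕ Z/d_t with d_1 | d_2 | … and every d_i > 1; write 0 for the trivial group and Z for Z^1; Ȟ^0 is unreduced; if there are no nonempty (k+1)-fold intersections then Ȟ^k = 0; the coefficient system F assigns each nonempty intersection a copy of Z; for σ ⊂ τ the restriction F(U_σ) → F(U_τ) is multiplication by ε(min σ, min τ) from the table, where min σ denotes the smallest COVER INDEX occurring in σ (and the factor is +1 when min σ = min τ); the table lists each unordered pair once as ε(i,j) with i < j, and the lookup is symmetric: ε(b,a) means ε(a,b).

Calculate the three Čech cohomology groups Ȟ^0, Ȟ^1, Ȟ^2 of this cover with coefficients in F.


Ȟ^0 ≅ Z, Ȟ^1 ≅ Z and Ȟ^2 ≅ 0

nonempty overlaps:
  U1={{q1},{q1,q2},{q1,q3},{q1,q2,q3}} U2={{q3},{q1,q3},{q2,q3},{q3,q6},{q1,q2,q3}} U3={{q4},{q7},{q2,q4}} U4={{q6},{q2,q6},{q3,q6},{q5,q6},{q2,q5,q6}} U5={{q2},{q5},{q1,q2},{q2,q3},{q2,q4},{q2,q5},{q2,q6},{q5,q6},{q1,q2,q3},{q2,q5,q6}}
  U12={{q1,q3},{q1,q2,q3}} U15={{q1,q2},{q1,q2,q3}} U24={{q3,q6}} U25={{q2,q3},{q1,q2,q3}} U35={{q2,q4}} U45={{q2,q6},{q5,q6},{q2,q5,q6}}
  U125={{q1,q2,q3}}
C dims 5,6,1; δ0: rk 4, SNF 1^4; δ1: rk 1, SNF 1^1
degree 0: 5−4−0 = 1 → Ȟ^0 ≅ Z
degree 1: 6−1−4 = 1 → Ȟ^1 ≅ Z
degree 2: 1−0−1 = 0 → Ȟ^2 ≅ 0


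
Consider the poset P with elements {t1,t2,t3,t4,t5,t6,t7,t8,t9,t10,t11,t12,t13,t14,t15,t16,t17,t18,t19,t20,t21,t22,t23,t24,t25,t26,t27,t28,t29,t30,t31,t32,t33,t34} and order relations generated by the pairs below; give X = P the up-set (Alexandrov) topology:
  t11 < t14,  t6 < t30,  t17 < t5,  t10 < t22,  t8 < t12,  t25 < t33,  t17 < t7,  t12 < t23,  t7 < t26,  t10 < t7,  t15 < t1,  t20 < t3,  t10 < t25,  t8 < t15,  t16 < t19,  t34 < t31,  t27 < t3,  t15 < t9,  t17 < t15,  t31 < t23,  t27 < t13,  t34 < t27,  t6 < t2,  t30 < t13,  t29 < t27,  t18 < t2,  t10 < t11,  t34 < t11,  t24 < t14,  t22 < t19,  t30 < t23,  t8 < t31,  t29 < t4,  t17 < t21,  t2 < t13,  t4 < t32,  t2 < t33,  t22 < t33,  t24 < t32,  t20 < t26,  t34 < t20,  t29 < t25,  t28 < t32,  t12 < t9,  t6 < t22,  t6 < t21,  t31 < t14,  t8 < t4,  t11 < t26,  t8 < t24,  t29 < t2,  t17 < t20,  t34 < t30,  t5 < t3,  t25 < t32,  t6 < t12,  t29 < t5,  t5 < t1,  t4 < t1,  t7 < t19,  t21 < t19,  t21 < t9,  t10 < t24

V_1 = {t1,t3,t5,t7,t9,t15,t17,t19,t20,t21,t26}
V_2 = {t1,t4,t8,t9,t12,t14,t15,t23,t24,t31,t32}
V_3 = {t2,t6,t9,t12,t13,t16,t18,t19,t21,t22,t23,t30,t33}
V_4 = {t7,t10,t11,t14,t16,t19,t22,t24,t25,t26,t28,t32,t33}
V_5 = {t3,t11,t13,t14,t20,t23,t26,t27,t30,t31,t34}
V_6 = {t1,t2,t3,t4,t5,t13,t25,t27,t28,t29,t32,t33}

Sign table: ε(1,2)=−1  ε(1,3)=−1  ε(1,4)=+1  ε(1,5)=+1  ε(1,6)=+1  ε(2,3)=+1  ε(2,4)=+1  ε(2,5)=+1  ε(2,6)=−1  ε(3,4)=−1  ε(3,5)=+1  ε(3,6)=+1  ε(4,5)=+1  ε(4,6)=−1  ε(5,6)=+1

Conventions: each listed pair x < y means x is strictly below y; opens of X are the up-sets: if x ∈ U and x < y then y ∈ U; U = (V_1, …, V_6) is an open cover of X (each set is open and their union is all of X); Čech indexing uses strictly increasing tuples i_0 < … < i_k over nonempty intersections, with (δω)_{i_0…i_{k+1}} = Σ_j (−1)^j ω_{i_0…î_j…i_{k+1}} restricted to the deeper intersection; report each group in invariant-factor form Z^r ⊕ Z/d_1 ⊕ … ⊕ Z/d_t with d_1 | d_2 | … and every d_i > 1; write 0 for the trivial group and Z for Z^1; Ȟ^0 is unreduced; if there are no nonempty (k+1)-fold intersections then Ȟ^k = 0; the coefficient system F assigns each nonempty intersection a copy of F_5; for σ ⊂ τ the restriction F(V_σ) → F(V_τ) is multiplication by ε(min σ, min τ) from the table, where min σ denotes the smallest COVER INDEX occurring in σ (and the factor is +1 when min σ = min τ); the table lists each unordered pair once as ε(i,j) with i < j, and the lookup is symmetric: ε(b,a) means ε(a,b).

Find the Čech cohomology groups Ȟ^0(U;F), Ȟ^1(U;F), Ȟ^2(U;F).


intersection data:
  V12={t1,t9,t15} V13={t9,t19,t21} V14={t7,t19,t26} V15={t3,t20,t26} V16={t1,t3,t5} V23={t9,t12,t23} V24={t14,t24,t32} V25={t14,t23,t31} V26={t1,t4,t32} V34={t16,t19,t22,t33} V35={t13,t23,t30} V36={t2,t13,t33} V45={t11,t14,t26} V46={t25,t28,t32,t33} V56={t3,t13,t27}
  V123={t9} V126={t1} V134={t19} V145={t26} V156={t3} V235={t23} V245={t14} V246={t32} V346={t33} V356={t13}
C dims 6,15,10; δ0: rk_F5 6; δ1: rk_F5 9
Ȟ^0 = (6 − 6) − 0 = 0, so Ȟ^0 ≅ 0
Ȟ^1 = (15 − 9) − 6 = 0, so Ȟ^1 ≅ 0
Ȟ^2 = (10 − 0) − 9 = 1, so Ȟ^2 ≅ Z/5

Ȟ^0 = 0,  Ȟ^1 = 0,  Ȟ^2 = Z/5


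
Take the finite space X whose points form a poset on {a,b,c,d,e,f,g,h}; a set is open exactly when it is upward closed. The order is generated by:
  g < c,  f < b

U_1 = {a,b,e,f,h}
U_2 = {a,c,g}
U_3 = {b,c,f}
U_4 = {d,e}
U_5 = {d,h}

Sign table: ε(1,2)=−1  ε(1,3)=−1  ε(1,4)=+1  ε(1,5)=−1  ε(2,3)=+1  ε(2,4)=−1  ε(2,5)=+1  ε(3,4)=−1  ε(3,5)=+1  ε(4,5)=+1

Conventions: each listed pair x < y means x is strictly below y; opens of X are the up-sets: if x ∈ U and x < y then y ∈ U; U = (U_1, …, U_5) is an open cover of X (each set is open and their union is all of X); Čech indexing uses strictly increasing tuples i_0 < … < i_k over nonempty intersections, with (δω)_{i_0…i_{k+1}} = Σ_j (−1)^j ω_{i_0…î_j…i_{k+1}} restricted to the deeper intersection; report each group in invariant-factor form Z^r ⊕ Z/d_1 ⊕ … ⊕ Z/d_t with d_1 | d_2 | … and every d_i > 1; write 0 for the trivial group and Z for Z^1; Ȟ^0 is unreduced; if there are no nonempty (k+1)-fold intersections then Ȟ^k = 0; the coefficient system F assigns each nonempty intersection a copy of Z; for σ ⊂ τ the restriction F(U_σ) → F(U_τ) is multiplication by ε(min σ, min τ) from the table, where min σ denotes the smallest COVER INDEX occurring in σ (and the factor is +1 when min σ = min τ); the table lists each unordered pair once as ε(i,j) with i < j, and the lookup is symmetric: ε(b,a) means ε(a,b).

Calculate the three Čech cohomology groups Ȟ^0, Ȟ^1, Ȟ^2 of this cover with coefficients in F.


Ȟ^0(U;F) ≅ 0; Ȟ^1(U;F) ≅ Z ⊕ Z/2; Ȟ^2(U;F) ≅ 0

nerve simplices:
  U12={a} U13={b,f} U14={e} U15={h} U23={c} U45={d}
C dims 5,6; δ0: rk 5, SNF 1^4·2
degree 0: 5−5−0 = 0 → Ȟ^0 ≅ 0
degree 1: 6−0−5 = 1 plus torsion [2] → Ȟ^1 ≅ Z ⊕ Z/2
degree 2: 0−0−0 = 0 → Ȟ^2 ≅ 0


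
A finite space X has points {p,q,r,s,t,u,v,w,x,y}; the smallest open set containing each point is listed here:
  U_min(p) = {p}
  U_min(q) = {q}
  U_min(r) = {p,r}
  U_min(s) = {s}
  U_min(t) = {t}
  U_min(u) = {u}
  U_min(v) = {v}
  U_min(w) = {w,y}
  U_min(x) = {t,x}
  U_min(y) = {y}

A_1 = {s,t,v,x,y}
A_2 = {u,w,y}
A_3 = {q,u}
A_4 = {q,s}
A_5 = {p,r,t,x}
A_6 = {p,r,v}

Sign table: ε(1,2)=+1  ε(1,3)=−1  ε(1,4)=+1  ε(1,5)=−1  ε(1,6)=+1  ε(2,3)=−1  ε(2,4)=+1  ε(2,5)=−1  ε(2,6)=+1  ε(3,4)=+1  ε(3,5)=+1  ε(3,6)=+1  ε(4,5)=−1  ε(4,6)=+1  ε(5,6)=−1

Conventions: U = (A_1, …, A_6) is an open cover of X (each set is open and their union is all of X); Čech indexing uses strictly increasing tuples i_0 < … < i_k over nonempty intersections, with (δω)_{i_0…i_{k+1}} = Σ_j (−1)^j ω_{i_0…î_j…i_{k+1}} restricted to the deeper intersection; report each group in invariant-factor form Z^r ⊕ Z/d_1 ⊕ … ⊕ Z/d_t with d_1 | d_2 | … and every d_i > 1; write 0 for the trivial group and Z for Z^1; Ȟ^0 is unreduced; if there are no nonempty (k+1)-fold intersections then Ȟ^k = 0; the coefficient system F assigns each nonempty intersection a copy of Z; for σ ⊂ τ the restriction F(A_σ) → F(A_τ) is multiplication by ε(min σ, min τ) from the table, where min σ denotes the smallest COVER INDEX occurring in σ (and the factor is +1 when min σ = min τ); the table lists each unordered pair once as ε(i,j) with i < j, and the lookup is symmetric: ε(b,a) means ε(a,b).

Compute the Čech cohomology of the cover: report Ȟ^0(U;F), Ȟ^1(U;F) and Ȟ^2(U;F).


Ȟ^0 = 0, Ȟ^1 = Z ⊕ Z/2 and Ȟ^2 = 0

nerve simplices:
  A12={y} A14={s} A15={t,x} A16={v} A23={u} A34={q} A56={p,r}
C dims 6,7; δ0: rk 6, SNF 1^5·2
degree 0: 6−6−0 = 0 → Ȟ^0 ≅ 0
degree 1: 7−0−6 = 1 plus torsion [2] → Ȟ^1 ≅ Z ⊕ Z/2
degree 2: 0−0−0 = 0 → Ȟ^2 ≅ 0


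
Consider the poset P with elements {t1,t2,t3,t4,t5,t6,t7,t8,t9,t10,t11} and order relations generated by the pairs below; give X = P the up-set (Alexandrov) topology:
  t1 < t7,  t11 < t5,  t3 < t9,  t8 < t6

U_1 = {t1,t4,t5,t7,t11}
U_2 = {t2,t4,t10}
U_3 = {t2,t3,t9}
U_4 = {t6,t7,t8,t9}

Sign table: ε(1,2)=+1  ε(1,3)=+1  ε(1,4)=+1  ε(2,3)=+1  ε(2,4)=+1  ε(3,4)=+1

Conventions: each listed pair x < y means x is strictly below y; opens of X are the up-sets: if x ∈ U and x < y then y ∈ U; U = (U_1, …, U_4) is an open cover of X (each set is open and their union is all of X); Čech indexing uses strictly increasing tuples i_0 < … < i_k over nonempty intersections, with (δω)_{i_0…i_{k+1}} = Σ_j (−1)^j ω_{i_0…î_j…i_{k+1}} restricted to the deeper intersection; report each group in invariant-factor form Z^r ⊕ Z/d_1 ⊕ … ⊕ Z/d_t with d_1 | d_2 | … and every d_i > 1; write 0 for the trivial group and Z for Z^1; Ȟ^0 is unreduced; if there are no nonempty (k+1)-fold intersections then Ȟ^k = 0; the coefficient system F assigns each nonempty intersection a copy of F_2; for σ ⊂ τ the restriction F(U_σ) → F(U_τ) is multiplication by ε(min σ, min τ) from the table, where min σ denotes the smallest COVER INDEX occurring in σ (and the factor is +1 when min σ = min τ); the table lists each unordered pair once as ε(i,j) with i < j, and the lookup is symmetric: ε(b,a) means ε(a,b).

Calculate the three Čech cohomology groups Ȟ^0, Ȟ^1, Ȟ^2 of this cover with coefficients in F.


Ȟ^0(U;F) ≅ Z/2; Ȟ^1(U;F) ≅ Z/2; Ȟ^2(U;F) ≅ 0

nonempty intersections:
  U12={t4} U14={t7} U23={t2} U34={t9}
C dims 4,4; δ0: rk_F2 3
Ȟ^0: (4−3)−0=1 ⇒ Z/2
Ȟ^1: (4−0)−3=1 ⇒ Z/2
Ȟ^2: (0−0)−0=0 ⇒ 0


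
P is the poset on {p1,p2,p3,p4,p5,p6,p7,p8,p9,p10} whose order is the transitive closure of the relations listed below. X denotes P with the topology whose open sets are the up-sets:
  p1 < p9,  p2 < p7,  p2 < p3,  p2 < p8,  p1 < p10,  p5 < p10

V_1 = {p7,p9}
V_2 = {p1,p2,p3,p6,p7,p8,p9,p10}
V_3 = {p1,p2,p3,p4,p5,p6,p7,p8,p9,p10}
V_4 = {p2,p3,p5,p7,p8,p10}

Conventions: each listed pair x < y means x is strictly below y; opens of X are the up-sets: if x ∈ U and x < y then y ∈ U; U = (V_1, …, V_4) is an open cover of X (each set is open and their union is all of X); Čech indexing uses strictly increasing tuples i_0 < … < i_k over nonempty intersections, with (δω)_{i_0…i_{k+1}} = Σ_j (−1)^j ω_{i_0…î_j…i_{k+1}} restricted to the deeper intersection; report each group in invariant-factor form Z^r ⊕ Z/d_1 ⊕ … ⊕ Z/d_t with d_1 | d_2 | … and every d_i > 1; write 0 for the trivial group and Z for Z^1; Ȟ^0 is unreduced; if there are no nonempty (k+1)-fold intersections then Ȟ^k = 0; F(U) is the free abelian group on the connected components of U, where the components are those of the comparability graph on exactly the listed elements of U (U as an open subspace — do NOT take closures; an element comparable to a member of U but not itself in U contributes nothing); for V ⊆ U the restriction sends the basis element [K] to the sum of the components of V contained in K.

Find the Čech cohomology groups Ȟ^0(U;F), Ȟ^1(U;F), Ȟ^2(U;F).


Ȟ^0 = Z^4, Ȟ^1 = 0 and Ȟ^2 = 0

nonempty intersections:
  V12={p7,p9} V13={p7,p9} V14={p7} V23={p1,p2,p3,p6,p7,p8,p9,p10} V24={p2,p3,p7,p8,p10} V34={p2,p3,p5,p7,p8,p10}
  V123={p7,p9} V124={p7} V134={p7} V234={p2,p3,p7,p8,p10}
  V1234={p7}
components per intersection:
  V1: {p7} {p9}
  V2: {p1,p9,p10} {p2,p3,p7,p8} {p6}
  V3: {p1,p5,p9,p10} {p2,p3,p7,p8} {p4} {p6}
  V4: {p2,p3,p7,p8} {p5,p10}
  V12: {p7} {p9}
  V13: {p7} {p9}
  V14: {p7}
  V23: {p1,p9,p10} {p2,p3,p7,p8} {p6}
  V24: {p2,p3,p7,p8} {p10}
  V34: {p2,p3,p7,p8} {p5,p10}
  V123: {p7} {p9}
  V124: {p7}
  V134: {p7}
  V234: {p2,p3,p7,p8} {p10}
  V1234: {p7}
C dims 11,12,6,1; δ0: rk 7, SNF 1^7; δ1: rk 5, SNF 1^5; δ2: rk 1, SNF 1^1
Ȟ^0: (11−7)−0=4 ⇒ Z^4
Ȟ^1: (12−5)−7=0 ⇒ 0
Ȟ^2: (6−1)−5=0 ⇒ 0


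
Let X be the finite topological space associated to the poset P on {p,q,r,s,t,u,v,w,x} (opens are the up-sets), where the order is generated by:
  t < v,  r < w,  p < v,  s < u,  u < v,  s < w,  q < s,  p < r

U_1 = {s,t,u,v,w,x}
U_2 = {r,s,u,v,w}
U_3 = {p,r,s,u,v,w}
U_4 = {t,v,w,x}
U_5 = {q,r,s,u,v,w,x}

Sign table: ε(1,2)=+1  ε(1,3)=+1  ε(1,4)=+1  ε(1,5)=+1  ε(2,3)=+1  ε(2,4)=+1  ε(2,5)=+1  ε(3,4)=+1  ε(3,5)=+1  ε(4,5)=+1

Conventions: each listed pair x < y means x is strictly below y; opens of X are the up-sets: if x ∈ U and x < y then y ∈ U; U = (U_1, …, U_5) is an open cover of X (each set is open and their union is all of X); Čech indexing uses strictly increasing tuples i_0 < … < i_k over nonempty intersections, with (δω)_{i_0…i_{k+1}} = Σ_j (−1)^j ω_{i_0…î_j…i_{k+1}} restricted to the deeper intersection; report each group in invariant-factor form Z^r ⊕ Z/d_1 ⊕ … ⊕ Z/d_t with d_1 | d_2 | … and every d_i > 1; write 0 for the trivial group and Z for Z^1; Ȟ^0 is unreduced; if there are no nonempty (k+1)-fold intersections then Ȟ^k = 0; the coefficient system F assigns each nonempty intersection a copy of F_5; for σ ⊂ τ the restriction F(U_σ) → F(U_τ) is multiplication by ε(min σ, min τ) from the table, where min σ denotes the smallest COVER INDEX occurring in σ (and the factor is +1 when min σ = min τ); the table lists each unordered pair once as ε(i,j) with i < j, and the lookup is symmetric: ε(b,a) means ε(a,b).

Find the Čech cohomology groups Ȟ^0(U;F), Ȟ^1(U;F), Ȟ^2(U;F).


Ȟ^0 = Z/5; Ȟ^1 = 0; Ȟ^2 = 0

intersection data:
  U12={s,u,v,w} U13={s,u,v,w} U14={t,v,w,x} U15={s,u,v,w,x} U23={r,s,u,v,w} U24={v,w} U25={r,s,u,v,w} U34={v,w} U35={r,s,u,v,w} U45={v,w,x}
  U123={s,u,v,w} U124={v,w} U125={s,u,v,w} U134={v,w} U135={s,u,v,w} U145={v,w,x} U234={v,w} U235={r,s,u,v,w} U245={v,w} U345={v,w}
  U1234={v,w} U1235={s,u,v,w} U1245={v,w} U1345={v,w} U2345={v,w}
  U12345={v,w}
C dims 5,10,10,5; δ0: rk_F5 4; δ1: rk_F5 6; δ2: rk_F5 4
Ȟ^0 = (5 − 4) − 0 = 1, so Ȟ^0 ≅ Z/5
Ȟ^1 = (10 − 6) − 4 = 0, so Ȟ^1 ≅ 0
Ȟ^2 = (10 − 4) − 6 = 0, so Ȟ^2 ≅ 0


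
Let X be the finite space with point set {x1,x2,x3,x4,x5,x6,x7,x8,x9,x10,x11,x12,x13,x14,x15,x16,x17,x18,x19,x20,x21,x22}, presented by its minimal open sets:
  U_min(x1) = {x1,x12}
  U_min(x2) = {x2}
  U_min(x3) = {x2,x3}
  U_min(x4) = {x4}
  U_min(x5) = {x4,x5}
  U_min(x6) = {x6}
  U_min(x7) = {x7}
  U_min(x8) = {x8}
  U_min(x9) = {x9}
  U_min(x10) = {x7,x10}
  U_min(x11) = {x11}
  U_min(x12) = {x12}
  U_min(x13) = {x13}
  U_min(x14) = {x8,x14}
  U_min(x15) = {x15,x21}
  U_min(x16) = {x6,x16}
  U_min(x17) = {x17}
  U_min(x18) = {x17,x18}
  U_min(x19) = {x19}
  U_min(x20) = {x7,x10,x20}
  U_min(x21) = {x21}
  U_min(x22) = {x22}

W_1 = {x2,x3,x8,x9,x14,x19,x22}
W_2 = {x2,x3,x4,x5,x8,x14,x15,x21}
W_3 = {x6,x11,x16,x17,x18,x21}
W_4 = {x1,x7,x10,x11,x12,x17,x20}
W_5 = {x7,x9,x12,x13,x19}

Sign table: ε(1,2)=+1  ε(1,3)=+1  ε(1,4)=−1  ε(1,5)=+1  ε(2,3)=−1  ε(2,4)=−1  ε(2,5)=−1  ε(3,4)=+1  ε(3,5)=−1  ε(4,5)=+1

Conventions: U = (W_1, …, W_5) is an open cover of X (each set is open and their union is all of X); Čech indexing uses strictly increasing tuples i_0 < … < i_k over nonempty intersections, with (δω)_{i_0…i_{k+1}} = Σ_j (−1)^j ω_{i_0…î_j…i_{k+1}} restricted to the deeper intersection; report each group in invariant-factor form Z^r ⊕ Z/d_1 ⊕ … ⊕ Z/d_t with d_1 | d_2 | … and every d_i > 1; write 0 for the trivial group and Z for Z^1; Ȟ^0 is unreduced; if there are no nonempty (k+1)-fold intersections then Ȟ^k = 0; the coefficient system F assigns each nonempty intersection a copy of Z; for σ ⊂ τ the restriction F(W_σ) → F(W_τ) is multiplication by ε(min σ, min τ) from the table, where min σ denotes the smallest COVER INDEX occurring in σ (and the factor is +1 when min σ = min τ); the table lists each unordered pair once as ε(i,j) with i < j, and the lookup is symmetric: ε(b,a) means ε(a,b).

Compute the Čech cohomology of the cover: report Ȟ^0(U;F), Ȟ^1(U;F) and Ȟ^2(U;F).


Ȟ^0 ≅ 0,  Ȟ^1 ≅ Z/2,  Ȟ^2 ≅ 0

intersection data:
  W12={x2,x3,x8,x14} W15={x9,x19} W23={x21} W34={x11,x17} W45={x7,x12}
C dims 5,5; δ0: rk 5, SNF 1^4·2
Ȟ^0 = (5 − 5) − 0 = 0, so Ȟ^0 ≅ 0
Ȟ^1 = (5 − 0) − 5 = 0 plus torsion [2], so Ȟ^1 ≅ Z/2
Ȟ^2 = (0 − 0) − 0 = 0, so Ȟ^2 ≅ 0


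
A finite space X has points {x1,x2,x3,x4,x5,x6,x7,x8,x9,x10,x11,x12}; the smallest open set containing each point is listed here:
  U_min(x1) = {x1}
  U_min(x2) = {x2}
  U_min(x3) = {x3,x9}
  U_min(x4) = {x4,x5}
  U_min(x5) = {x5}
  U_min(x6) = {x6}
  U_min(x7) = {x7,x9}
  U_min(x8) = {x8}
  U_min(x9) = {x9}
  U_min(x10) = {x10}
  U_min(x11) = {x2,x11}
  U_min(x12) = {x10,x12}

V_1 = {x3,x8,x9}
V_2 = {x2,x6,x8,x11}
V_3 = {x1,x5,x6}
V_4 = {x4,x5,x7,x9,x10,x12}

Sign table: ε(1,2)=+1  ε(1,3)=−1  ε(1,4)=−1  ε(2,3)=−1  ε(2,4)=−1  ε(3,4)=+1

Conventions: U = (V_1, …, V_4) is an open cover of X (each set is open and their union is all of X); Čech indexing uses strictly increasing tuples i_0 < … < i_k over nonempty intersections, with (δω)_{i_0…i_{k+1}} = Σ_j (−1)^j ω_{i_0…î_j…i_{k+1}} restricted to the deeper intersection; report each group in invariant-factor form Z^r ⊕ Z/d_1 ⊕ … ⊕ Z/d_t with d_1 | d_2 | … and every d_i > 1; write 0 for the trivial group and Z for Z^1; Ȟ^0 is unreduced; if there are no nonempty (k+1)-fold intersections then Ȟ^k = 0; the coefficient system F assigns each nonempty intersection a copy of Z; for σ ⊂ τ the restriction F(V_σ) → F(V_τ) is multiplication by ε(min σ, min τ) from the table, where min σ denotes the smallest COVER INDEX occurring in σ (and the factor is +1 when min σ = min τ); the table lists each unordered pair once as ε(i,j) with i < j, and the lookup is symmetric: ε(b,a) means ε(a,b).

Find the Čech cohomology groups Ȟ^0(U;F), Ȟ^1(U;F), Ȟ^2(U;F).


nerve of the cover:
  V12={x8} V14={x9} V23={x6} V34={x5}
C dims 4,4; δ0: rk 3, SNF 1^3
Ȟ^0 = (4 − 3) − 0 = 1, so Ȟ^0 ≅ Z
Ȟ^1 = (4 − 0) − 3 = 1, so Ȟ^1 ≅ Z
Ȟ^2 = (0 − 0) − 0 = 0, so Ȟ^2 ≅ 0

Ȟ^0(U;F) ≅ Z, Ȟ^1(U;F) ≅ Z, Ȟ^2(U;F) ≅ 0


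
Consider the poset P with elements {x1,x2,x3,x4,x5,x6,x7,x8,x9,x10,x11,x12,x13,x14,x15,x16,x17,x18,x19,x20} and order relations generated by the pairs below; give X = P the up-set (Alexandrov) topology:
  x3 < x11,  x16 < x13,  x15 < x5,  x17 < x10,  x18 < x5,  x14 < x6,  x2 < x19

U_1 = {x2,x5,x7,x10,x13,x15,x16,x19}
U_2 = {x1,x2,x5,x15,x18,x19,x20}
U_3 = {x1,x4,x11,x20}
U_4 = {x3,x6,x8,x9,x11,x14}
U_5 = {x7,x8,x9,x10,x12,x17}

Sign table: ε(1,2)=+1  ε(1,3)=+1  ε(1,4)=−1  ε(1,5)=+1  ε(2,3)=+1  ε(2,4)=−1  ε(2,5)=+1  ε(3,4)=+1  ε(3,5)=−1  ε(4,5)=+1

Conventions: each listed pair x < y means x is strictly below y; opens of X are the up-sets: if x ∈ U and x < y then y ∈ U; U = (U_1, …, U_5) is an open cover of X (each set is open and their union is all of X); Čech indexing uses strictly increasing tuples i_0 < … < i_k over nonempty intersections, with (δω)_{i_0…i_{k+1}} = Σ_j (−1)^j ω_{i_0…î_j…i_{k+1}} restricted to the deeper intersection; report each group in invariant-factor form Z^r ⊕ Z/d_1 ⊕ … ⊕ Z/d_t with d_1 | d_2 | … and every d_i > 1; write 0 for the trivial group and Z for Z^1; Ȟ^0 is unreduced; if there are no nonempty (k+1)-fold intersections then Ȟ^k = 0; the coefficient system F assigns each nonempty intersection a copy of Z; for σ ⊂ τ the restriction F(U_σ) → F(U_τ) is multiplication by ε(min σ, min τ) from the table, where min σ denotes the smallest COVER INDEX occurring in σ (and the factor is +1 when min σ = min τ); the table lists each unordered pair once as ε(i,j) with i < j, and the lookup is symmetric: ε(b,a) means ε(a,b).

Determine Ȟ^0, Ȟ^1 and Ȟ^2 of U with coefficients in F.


Ȟ^0 = Z; Ȟ^1 = Z; Ȟ^2 = 0

nonempty overlaps:
  U12={x2,x5,x15,x19} U15={x7,x10} U23={x1,x20} U34={x11} U45={x8,x9}
C dims 5,5; δ0: rk 4, SNF 1^4
degree 0: 5−4−0 = 1 → Ȟ^0 ≅ Z
degree 1: 5−0−4 = 1 → Ȟ^1 ≅ Z
degree 2: 0−0−0 = 0 → Ȟ^2 ≅ 0


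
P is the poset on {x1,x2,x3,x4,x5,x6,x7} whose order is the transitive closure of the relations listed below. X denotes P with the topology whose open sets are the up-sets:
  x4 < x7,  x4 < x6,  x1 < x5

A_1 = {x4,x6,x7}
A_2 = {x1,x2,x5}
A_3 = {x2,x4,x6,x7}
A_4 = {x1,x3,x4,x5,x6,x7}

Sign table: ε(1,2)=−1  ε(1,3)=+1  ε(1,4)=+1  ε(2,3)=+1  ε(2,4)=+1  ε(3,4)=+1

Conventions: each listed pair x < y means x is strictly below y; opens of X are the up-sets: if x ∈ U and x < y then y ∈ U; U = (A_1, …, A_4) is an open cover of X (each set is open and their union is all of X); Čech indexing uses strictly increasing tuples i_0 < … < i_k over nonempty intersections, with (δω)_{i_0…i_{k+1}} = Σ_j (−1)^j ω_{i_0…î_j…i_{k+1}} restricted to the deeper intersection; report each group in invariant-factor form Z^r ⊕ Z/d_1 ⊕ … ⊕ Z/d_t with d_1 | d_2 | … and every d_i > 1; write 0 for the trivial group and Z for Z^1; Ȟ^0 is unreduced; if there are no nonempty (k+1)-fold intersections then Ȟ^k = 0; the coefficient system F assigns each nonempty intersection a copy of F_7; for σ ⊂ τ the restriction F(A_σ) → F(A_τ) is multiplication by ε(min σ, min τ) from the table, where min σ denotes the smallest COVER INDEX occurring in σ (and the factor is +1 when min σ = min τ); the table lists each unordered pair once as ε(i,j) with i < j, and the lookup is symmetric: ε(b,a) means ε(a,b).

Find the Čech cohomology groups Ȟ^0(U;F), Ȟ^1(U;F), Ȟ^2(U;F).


Ȟ^0(U;F) ≅ Z/7, Ȟ^1(U;F) ≅ Z/7, Ȟ^2(U;F) ≅ 0

intersection data:
  A13={x4,x6,x7} A14={x4,x6,x7} A23={x2} A24={x1,x5} A34={x4,x6,x7}
  A134={x4,x6,x7}
C dims 4,5,1; δ0: rk_F7 3; δ1: rk_F7 1
Ȟ^0 = (4 − 3) − 0 = 1, so Ȟ^0 ≅ Z/7
Ȟ^1 = (5 − 1) − 3 = 1, so Ȟ^1 ≅ Z/7
Ȟ^2 = (1 − 0) − 1 = 0, so Ȟ^2 ≅ 0


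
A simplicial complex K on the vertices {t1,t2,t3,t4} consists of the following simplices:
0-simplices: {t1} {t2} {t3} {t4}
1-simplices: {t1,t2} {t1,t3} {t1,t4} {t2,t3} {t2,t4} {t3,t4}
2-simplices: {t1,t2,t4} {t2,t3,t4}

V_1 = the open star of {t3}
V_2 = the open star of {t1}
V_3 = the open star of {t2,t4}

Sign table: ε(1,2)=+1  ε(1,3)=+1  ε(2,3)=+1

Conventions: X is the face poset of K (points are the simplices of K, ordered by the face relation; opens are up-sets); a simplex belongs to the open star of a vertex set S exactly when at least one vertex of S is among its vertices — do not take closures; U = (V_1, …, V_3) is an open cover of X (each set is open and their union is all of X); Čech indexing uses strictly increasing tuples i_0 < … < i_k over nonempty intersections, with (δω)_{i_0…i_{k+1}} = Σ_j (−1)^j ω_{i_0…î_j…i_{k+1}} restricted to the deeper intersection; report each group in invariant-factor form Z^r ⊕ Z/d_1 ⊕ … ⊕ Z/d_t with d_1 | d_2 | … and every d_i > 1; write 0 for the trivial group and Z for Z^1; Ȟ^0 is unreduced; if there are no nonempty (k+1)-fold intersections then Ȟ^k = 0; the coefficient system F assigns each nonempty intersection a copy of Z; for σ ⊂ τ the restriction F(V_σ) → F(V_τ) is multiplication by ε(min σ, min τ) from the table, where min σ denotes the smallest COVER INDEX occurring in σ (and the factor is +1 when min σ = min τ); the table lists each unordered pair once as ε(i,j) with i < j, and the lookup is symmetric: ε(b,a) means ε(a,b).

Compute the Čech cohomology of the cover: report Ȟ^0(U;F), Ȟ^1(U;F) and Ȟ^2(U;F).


Ȟ^0(U;F) ≅ Z,  Ȟ^1(U;F) ≅ Z,  Ȟ^2(U;F) ≅ 0

nonempty overlaps:
  V1={{t3},{t1,t3},{t2,t3},{t3,t4},{t2,t3,t4}} V2={{t1},{t1,t2},{t1,t3},{t1,t4},{t1,t2,t4}} V3={{t2},{t4},{t1,t2},{t1,t4},{t2,t3},{t2,t4},{t3,t4},{t1,t2,t4},{t2,t3,t4}}
  V12={{t1,t3}} V13={{t2,t3},{t3,t4},{t2,t3,t4}} V23={{t1,t2},{t1,t4},{t1,t2,t4}}
C dims 3,3; δ0: rk 2, SNF 1^2
degree 0: 3−2−0 = 1 → Ȟ^0 ≅ Z
degree 1: 3−0−2 = 1 → Ȟ^1 ≅ Z
degree 2: 0−0−0 = 0 → Ȟ^2 ≅ 0


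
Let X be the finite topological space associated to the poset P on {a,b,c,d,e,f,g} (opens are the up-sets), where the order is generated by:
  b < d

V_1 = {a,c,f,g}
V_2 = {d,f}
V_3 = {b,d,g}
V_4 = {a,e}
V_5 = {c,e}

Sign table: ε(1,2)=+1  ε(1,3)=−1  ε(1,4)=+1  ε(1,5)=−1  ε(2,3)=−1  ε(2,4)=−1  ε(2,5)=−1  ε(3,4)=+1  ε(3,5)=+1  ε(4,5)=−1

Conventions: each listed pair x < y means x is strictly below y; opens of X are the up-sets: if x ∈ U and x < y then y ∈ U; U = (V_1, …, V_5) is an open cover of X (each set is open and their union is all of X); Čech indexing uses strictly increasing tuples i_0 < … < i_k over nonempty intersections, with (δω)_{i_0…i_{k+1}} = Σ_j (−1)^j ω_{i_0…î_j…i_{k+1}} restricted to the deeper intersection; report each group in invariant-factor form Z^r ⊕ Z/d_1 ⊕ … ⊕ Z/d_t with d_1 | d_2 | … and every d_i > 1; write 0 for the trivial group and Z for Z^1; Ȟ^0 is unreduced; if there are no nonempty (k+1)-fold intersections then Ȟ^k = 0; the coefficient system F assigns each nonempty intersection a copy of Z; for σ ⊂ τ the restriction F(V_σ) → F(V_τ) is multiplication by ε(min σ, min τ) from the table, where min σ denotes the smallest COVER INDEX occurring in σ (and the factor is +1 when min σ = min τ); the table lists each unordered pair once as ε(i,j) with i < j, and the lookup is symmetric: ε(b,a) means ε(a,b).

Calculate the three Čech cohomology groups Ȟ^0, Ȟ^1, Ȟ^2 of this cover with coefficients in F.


nonempty intersections:
  V12={f} V13={g} V14={a} V15={c} V23={d} V45={e}
C dims 5,6; δ0: rk 4, SNF 1^4
Ȟ^0: (5−4)−0=1 ⇒ Z
Ȟ^1: (6−0)−4=2 ⇒ Z^2
Ȟ^2: (0−0)−0=0 ⇒ 0

Ȟ^0 ≅ Z,  Ȟ^1 ≅ Z^2,  Ȟ^2 ≅ 0
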